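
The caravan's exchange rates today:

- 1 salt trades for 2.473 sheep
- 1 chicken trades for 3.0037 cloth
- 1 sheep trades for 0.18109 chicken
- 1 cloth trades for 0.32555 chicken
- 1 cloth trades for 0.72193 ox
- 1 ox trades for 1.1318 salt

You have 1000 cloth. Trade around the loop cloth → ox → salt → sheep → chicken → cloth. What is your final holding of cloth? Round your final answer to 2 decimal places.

1000 cloth × 0.72193 = 721.93 ox
721.93 ox × 1.1318 = 817.080374 salt
817.080374 salt × 2.473 = 2020.639764902 sheep
2020.639764902 sheep × 0.18109 = 365.91765502610318 chicken
365.91765502610318 chicken × 3.0037 = 1099.106860401906121766 cloth

1099.11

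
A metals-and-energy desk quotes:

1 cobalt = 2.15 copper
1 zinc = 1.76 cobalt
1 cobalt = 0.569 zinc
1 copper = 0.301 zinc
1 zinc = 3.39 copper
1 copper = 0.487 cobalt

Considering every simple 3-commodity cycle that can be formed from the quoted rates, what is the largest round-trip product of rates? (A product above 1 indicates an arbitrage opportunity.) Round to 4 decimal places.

1.1390

cobalt→copper→zinc→cobalt: 2.15 × 0.301 × 1.76 = 1.13898
cobalt→zinc→copper→cobalt: 0.569 × 3.39 × 0.487 = 0.93938
Maximum is cobalt→copper→zinc→cobalt at 1.1390; arbitrage exists.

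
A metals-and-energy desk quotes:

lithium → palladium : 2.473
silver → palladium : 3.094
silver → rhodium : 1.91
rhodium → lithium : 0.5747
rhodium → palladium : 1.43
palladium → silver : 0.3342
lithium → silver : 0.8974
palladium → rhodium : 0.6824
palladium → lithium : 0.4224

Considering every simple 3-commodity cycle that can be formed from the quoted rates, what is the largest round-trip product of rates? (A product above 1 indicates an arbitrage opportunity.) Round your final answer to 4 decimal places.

lithium→silver→palladium→lithium: 0.8974 × 3.094 × 0.4224 = 1.17282
lithium→silver→rhodium→lithium: 0.8974 × 1.91 × 0.5747 = 0.98506
lithium→palladium→rhodium→lithium: 2.473 × 0.6824 × 0.5747 = 0.96985
rhodium→palladium→silver→rhodium: 1.43 × 0.3342 × 1.91 = 0.91280
Maximum is lithium→silver→palladium→lithium at 1.1728; arbitrage exists.

1.1728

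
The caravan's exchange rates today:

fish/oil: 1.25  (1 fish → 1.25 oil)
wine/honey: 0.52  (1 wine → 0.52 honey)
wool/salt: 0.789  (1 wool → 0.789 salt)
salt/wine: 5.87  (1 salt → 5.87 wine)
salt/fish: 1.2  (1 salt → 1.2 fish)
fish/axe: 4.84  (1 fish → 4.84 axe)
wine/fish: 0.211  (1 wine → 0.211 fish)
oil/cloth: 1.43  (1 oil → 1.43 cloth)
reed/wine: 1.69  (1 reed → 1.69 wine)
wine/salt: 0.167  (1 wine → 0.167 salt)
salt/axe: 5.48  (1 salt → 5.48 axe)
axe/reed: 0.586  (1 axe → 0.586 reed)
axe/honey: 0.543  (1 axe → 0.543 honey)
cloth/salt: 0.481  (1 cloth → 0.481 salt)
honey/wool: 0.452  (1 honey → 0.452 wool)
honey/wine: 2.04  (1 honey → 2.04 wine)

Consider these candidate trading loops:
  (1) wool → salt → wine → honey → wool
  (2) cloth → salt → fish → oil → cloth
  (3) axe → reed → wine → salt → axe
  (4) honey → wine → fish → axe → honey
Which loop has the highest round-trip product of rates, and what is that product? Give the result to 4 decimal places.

1.1312

(1) 0.789 × 5.87 × 0.52 × 0.452 = 1.08857
(2) 0.481 × 1.2 × 1.25 × 1.43 = 1.03175
(3) 0.586 × 1.69 × 0.167 × 5.48 = 0.90632
(4) 2.04 × 0.211 × 4.84 × 0.543 = 1.13125
Highest is cycle (4) at 1.1312 (>1, arbitrage).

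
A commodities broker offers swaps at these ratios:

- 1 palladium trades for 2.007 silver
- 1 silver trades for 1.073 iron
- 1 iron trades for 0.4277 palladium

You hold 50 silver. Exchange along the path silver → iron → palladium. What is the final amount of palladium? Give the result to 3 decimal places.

22.946

50 silver × 1.073 = 53.65 iron
53.65 iron × 0.4277 = 22.946105 palladium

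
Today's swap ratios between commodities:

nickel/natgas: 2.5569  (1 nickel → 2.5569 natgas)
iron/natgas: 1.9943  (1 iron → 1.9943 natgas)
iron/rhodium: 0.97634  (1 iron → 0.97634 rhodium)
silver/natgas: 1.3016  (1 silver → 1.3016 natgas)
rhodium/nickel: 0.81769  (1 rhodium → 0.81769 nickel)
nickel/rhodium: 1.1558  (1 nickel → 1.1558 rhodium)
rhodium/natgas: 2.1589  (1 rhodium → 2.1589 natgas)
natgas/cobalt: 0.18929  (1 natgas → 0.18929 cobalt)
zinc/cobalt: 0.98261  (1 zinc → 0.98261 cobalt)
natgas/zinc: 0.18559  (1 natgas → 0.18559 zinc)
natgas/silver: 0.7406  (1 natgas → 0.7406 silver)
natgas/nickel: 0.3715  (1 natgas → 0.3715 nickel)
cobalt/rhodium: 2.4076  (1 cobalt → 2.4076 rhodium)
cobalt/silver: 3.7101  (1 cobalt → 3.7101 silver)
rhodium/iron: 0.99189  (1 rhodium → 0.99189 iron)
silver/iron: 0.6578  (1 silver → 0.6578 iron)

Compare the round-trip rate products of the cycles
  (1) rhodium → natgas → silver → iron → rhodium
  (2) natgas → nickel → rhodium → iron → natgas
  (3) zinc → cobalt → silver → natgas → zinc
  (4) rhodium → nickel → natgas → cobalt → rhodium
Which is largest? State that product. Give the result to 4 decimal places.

1.0269

(1) 2.1589 × 0.7406 × 0.6578 × 0.97634 = 1.02686
(2) 0.3715 × 1.1558 × 0.99189 × 1.9943 = 0.84937
(3) 0.98261 × 3.7101 × 1.3016 × 0.18559 = 0.88064
(4) 0.81769 × 2.5569 × 0.18929 × 2.4076 = 0.95283
Highest is cycle (1) at 1.0269 (>1, arbitrage).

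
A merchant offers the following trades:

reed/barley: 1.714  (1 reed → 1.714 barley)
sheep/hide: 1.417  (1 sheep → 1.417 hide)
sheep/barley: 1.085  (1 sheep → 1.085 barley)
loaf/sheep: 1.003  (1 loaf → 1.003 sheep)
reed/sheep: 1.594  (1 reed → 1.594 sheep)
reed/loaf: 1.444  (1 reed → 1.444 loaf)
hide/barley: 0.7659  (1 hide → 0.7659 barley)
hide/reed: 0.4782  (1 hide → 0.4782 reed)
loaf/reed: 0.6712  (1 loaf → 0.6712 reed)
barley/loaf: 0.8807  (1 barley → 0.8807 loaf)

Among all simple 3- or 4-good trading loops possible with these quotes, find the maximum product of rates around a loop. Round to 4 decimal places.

1.0801

sheep→hide→reed→sheep: 1.417 × 0.4782 × 1.594 = 1.08011
sheep→barley→loaf→reed→sheep: 1.085 × 0.8807 × 0.6712 × 1.594 = 1.02235
loaf→reed→barley→loaf: 0.6712 × 1.714 × 0.8807 = 1.01319
sheep→hide→reed→loaf→sheep: 1.417 × 0.4782 × 1.444 × 1.003 = 0.98140
sheep→hide→barley→loaf→sheep: 1.417 × 0.7659 × 0.8807 × 1.003 = 0.95867
sheep→barley→loaf→sheep: 1.085 × 0.8807 × 1.003 = 0.95843
Maximum is sheep→hide→reed→sheep at 1.0801; arbitrage exists.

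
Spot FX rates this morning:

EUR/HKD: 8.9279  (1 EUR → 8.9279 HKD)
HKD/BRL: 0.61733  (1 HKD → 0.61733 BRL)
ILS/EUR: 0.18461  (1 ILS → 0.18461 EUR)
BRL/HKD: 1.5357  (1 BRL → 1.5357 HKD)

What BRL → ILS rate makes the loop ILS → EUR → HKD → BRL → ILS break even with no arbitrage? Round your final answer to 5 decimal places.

Known legs of the cycle: 0.18461 × 8.9279 × 0.61733 = 1.01747072419727
For no arbitrage the full-cycle product must be 1, so the missing rate is 1 / 1.01747072419727 ≈ 0.9828293.

0.98283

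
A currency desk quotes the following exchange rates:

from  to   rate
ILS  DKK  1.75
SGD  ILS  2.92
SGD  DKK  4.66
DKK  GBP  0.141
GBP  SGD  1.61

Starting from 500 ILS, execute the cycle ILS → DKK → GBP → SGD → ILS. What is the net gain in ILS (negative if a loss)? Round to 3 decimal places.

80.011

500 ILS × 1.75 = 875 DKK
875 DKK × 0.141 = 123.375 GBP
123.375 GBP × 1.61 = 198.63375 SGD
198.63375 SGD × 2.92 = 580.01055 ILS
Net change: 580.01055 − 500 = 80.01055 ILS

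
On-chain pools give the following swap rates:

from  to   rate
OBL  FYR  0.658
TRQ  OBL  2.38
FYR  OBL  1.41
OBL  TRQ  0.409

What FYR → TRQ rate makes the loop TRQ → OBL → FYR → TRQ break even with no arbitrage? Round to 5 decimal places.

0.63855

Known legs of the cycle: 2.38 × 0.658 = 1.56604
For no arbitrage the full-cycle product must be 1, so the missing rate is 1 / 1.56604 ≈ 0.6385533.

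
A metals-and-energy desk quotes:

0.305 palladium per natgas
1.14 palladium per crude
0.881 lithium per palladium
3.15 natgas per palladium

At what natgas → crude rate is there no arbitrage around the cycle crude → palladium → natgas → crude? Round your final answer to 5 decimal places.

0.27847

Known legs of the cycle: 1.14 × 3.15 = 3.591
For no arbitrage the full-cycle product must be 1, so the missing rate is 1 / 3.591 ≈ 0.2784740.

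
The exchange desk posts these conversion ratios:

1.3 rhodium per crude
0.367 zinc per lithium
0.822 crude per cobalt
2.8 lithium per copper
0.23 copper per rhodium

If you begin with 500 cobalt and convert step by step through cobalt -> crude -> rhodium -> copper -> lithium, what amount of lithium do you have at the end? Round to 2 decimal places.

344.09

500 cobalt × 0.822 = 411 crude
411 crude × 1.3 = 534.3 rhodium
534.3 rhodium × 0.23 = 122.889 copper
122.889 copper × 2.8 = 344.0892 lithium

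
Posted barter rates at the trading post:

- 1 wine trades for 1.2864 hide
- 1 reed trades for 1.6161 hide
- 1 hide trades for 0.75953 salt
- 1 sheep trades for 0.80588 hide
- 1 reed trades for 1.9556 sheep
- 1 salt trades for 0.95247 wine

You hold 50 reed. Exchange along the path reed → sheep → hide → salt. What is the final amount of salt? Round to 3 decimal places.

50 reed × 1.9556 = 97.78 sheep
97.78 sheep × 0.80588 = 78.7989464 hide
78.7989464 hide × 0.75953 = 59.850163759192 salt

59.850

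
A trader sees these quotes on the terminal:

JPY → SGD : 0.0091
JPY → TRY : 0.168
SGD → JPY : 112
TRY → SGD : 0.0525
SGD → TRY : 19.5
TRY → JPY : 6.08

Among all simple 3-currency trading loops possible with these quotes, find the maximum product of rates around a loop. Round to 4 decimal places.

SGD→TRY→JPY→SGD: 19.5 × 6.08 × 0.0091 = 1.07890
SGD→JPY→TRY→SGD: 112 × 0.168 × 0.0525 = 0.98784
Maximum is SGD→TRY→JPY→SGD at 1.0789; arbitrage exists.

1.0789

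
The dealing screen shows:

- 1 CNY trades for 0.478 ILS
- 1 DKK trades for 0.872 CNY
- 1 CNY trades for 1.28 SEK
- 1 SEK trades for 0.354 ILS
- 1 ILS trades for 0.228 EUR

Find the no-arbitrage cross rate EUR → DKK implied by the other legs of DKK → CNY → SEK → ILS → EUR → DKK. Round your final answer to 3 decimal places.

Known legs of the cycle: 0.872 × 1.28 × 0.354 × 0.228 = 0.09008750592
For no arbitrage the full-cycle product must be 1, so the missing rate is 1 / 0.09008750592 ≈ 11.10032.

11.100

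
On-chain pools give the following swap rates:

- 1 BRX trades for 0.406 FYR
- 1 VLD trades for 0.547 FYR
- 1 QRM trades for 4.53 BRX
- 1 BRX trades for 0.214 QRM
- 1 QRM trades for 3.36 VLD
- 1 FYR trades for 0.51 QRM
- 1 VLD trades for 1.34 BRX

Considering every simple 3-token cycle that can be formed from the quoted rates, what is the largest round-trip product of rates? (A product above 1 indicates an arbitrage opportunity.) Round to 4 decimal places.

0.9635

QRM→VLD→BRX→QRM: 3.36 × 1.34 × 0.214 = 0.96351
QRM→BRX→FYR→QRM: 4.53 × 0.406 × 0.51 = 0.93798
QRM→VLD→FYR→QRM: 3.36 × 0.547 × 0.51 = 0.93734
Maximum is QRM→VLD→BRX→QRM at 0.9635; no arbitrage — every cycle loses value.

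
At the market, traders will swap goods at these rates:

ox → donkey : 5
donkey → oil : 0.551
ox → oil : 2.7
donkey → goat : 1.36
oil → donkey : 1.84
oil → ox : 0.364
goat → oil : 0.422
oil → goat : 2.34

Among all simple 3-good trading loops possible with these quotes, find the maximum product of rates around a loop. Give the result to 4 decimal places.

donkey→goat→oil→donkey: 1.36 × 0.422 × 1.84 = 1.05601
donkey→oil→ox→donkey: 0.551 × 0.364 × 5 = 1.00282
Maximum is donkey→goat→oil→donkey at 1.0560; arbitrage exists.

1.0560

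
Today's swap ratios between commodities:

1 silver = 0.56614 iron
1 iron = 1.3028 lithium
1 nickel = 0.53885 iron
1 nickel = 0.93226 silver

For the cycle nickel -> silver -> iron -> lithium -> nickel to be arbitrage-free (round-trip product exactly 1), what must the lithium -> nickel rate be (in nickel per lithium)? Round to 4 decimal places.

1.4543

Known legs of the cycle: 0.93226 × 0.56614 × 1.3028 = 0.68760439041392
For no arbitrage the full-cycle product must be 1, so the missing rate is 1 / 0.68760439041392 ≈ 1.454325.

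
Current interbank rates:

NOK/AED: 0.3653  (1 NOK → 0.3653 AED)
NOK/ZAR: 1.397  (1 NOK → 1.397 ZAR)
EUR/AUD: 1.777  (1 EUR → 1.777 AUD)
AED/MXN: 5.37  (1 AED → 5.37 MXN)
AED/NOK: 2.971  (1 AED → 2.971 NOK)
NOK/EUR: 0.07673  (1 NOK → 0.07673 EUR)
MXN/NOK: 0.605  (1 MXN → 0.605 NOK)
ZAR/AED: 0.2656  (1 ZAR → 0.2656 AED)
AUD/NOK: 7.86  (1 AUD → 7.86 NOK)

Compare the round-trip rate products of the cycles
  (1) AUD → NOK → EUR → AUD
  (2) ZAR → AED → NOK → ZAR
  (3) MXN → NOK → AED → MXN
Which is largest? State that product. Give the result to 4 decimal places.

(1) 7.86 × 0.07673 × 1.777 = 1.07170
(2) 0.2656 × 2.971 × 1.397 = 1.10237
(3) 0.605 × 0.3653 × 5.37 = 1.18680
Highest is cycle (3) at 1.1868 (>1, arbitrage).

1.1868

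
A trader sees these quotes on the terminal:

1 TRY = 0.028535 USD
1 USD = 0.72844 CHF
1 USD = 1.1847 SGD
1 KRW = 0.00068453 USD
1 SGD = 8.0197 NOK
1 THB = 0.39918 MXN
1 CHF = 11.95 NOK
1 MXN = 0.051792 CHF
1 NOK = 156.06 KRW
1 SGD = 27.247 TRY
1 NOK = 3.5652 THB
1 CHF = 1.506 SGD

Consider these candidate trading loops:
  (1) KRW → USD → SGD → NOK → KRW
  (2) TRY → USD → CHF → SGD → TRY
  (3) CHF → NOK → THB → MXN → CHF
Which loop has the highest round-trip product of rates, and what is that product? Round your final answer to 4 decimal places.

1.0150

(1) 0.00068453 × 1.1847 × 8.0197 × 156.06 = 1.01496
(2) 0.028535 × 0.72844 × 1.506 × 27.247 = 0.85293
(3) 11.95 × 3.5652 × 0.39918 × 0.051792 = 0.88081
Highest is cycle (1) at 1.0150 (>1, arbitrage).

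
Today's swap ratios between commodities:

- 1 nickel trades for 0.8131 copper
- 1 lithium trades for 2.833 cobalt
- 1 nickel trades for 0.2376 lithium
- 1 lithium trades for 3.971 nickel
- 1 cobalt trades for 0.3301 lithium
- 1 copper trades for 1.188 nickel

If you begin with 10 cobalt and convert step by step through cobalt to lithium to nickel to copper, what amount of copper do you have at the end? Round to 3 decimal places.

10.658

10 cobalt × 0.3301 = 3.301 lithium
3.301 lithium × 3.971 = 13.108271 nickel
13.108271 nickel × 0.8131 = 10.6583351501 copper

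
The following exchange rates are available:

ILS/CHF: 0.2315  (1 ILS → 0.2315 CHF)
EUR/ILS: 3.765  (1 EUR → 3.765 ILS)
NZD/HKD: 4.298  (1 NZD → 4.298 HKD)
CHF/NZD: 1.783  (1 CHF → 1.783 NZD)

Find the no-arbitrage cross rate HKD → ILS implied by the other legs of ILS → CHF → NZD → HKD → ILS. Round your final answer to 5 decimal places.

0.56368

Known legs of the cycle: 0.2315 × 1.783 × 4.298 = 1.774061821
For no arbitrage the full-cycle product must be 1, so the missing rate is 1 / 1.774061821 ≈ 0.5636782.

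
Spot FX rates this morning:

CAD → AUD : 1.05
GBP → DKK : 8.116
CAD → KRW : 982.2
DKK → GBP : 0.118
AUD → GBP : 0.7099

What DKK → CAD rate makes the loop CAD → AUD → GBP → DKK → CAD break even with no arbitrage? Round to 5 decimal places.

Known legs of the cycle: 1.05 × 0.7099 × 8.116 = 6.04962582
For no arbitrage the full-cycle product must be 1, so the missing rate is 1 / 6.04962582 ≈ 0.1652995.

0.16530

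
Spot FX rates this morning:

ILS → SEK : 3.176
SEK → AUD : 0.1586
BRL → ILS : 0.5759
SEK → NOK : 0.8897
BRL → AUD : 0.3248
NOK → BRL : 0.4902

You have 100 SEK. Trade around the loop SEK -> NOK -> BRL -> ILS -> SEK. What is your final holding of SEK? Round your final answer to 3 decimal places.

79.771

100 SEK × 0.8897 = 88.97 NOK
88.97 NOK × 0.4902 = 43.613094 BRL
43.613094 BRL × 0.5759 = 25.1167808346 ILS
25.1167808346 ILS × 3.176 = 79.7708959306896 SEK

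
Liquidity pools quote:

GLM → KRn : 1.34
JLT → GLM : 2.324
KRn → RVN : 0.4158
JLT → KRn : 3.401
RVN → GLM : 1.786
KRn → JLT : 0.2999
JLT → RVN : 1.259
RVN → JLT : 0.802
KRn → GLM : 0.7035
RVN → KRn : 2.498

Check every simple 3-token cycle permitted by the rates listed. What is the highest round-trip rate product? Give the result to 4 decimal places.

1.1341

KRn→RVN→JLT→KRn: 0.4158 × 0.802 × 3.401 = 1.13414
KRn→RVN→GLM→KRn: 0.4158 × 1.786 × 1.34 = 0.99511
KRn→JLT→RVN→KRn: 0.2999 × 1.259 × 2.498 = 0.94318
KRn→JLT→GLM→KRn: 0.2999 × 2.324 × 1.34 = 0.93394
Maximum is KRn→RVN→JLT→KRn at 1.1341; arbitrage exists.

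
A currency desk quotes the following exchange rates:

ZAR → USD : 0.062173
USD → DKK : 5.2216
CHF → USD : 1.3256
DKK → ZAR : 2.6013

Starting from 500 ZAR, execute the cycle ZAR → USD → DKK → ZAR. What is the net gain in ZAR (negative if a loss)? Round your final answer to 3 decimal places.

500 ZAR × 0.062173 = 31.0865 USD
31.0865 USD × 5.2216 = 162.3212684 DKK
162.3212684 DKK × 2.6013 = 422.24631548892 ZAR
Net change: 422.24631548892 − 500 = -77.75368451108 ZAR

-77.754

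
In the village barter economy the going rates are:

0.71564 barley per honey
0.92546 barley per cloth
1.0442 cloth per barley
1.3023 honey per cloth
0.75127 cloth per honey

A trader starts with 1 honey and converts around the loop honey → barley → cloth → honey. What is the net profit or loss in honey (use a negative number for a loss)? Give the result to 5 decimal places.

-0.02683

1 honey × 0.71564 = 0.71564 barley
0.71564 barley × 1.0442 = 0.747271288 cloth
0.747271288 cloth × 1.3023 = 0.9731713983624 honey
Net change: 0.9731713983624 − 1 = -0.0268286016376 honey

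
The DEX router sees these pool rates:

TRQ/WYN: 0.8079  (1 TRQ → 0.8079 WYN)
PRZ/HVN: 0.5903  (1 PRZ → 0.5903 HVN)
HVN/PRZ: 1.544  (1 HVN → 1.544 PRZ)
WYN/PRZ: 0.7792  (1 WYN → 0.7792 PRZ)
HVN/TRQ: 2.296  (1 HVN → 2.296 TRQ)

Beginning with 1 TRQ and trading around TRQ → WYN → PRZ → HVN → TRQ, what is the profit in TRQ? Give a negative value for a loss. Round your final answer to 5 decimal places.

-0.14680

1 TRQ × 0.8079 = 0.8079 WYN
0.8079 WYN × 0.7792 = 0.62951568 PRZ
0.62951568 PRZ × 0.5903 = 0.371603105904 HVN
0.371603105904 HVN × 2.296 = 0.853200731155584 TRQ
Net change: 0.853200731155584 − 1 = -0.146799268844416 TRQ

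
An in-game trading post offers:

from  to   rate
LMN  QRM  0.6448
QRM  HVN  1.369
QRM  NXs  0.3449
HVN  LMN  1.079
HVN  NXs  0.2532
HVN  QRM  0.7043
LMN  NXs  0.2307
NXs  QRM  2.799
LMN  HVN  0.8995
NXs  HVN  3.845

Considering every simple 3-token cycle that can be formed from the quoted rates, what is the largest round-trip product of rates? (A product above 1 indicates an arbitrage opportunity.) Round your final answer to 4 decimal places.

HVN→NXs→QRM→HVN: 0.2532 × 2.799 × 1.369 = 0.97022
HVN→LMN→NXs→HVN: 1.079 × 0.2307 × 3.845 = 0.95712
HVN→LMN→QRM→HVN: 1.079 × 0.6448 × 1.369 = 0.95247
HVN→QRM→NXs→HVN: 0.7043 × 0.3449 × 3.845 = 0.93400
Maximum is HVN→NXs→QRM→HVN at 0.9702; no arbitrage — every cycle loses value.

0.9702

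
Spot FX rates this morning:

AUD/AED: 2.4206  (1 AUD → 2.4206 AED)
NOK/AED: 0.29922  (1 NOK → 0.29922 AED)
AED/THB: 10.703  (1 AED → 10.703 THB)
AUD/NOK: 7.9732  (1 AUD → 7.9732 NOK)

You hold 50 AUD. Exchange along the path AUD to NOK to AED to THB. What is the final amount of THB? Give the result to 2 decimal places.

50 AUD × 7.9732 = 398.66 NOK
398.66 NOK × 0.29922 = 119.2870452 AED
119.2870452 AED × 10.703 = 1276.7292447756 THB

1276.73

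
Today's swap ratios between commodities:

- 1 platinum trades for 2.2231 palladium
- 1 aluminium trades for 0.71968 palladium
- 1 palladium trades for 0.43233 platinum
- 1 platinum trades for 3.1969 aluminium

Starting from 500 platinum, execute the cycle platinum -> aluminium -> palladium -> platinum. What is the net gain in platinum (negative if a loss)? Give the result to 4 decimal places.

-2.6595

500 platinum × 3.1969 = 1598.45 aluminium
1598.45 aluminium × 0.71968 = 1150.372496 palladium
1150.372496 palladium × 0.43233 = 497.34054119568 platinum
Net change: 497.34054119568 − 500 = -2.65945880432 platinum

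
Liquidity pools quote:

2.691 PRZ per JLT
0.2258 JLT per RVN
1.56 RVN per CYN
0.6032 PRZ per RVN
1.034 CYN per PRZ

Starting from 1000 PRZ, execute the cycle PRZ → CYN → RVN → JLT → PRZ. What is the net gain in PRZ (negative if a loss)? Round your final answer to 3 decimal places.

1000 PRZ × 1.034 = 1034 CYN
1034 CYN × 1.56 = 1613.04 RVN
1613.04 RVN × 0.2258 = 364.224432 JLT
364.224432 JLT × 2.691 = 980.127946512 PRZ
Net change: 980.127946512 − 1000 = -19.872053488 PRZ

-19.872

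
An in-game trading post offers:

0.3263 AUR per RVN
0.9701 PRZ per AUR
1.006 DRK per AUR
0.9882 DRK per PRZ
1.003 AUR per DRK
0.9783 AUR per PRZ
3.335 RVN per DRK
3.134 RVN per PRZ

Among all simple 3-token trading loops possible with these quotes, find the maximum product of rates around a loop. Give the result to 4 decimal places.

1.0947

DRK→RVN→AUR→DRK: 3.335 × 0.3263 × 1.006 = 1.09474
AUR→PRZ→RVN→AUR: 0.9701 × 3.134 × 0.3263 = 0.99205
DRK→AUR→PRZ→DRK: 1.003 × 0.9701 × 0.9882 = 0.96153
Maximum is DRK→RVN→AUR→DRK at 1.0947; arbitrage exists.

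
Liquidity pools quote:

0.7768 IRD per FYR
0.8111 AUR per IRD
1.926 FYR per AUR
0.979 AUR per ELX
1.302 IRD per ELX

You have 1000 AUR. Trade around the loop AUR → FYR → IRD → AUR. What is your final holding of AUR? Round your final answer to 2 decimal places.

1213.50

1000 AUR × 1.926 = 1926 FYR
1926 FYR × 0.7768 = 1496.1168 IRD
1496.1168 IRD × 0.8111 = 1213.50033648 AUR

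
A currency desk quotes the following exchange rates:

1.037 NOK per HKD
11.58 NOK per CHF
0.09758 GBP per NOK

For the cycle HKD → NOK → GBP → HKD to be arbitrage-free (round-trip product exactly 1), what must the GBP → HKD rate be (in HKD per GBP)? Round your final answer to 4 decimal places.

Known legs of the cycle: 1.037 × 0.09758 = 0.10119046
For no arbitrage the full-cycle product must be 1, so the missing rate is 1 / 0.10119046 ≈ 9.882355.

9.8824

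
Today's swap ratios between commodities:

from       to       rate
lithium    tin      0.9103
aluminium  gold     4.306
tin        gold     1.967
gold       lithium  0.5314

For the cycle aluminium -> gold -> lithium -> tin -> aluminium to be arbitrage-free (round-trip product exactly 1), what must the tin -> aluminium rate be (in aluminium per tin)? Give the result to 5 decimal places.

Known legs of the cycle: 4.306 × 0.5314 × 0.9103 = 2.08295610652
For no arbitrage the full-cycle product must be 1, so the missing rate is 1 / 2.08295610652 ≈ 0.4800869.

0.48009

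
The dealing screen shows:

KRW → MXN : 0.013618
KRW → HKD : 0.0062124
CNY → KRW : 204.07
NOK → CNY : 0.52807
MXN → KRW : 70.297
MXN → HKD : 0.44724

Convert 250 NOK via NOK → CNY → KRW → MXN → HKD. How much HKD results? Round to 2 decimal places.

164.08

250 NOK × 0.52807 = 132.0175 CNY
132.0175 CNY × 204.07 = 26940.811225 KRW
26940.811225 KRW × 0.013618 = 366.87996726205 MXN
366.87996726205 MXN × 0.44724 = 164.083396558279242 HKD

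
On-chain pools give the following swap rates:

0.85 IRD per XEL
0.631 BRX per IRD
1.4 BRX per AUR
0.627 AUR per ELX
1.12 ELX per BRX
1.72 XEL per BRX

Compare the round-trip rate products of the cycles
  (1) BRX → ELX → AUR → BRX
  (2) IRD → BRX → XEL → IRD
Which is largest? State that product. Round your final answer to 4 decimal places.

(1) 1.12 × 0.627 × 1.4 = 0.98314
(2) 0.631 × 1.72 × 0.85 = 0.92252
Highest is cycle (1) at 0.9831 (≤1, no arbitrage).

0.9831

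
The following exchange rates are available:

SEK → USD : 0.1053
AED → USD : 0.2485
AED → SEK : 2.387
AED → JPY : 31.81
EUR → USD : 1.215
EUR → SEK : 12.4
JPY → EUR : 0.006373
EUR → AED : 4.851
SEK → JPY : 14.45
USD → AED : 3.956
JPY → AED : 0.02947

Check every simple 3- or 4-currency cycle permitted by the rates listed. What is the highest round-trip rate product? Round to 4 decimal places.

EUR→SEK→JPY→EUR: 12.4 × 14.45 × 0.006373 = 1.14191
EUR→AED→SEK→JPY→EUR: 4.851 × 2.387 × 14.45 × 0.006373 = 1.06634
AED→SEK→JPY→AED: 2.387 × 14.45 × 0.02947 = 1.01648
AED→SEK→USD→AED: 2.387 × 0.1053 × 3.956 = 0.99434
EUR→AED→JPY→EUR: 4.851 × 31.81 × 0.006373 = 0.98342
EUR→USD→AED→JPY→EUR: 1.215 × 3.956 × 31.81 × 0.006373 = 0.97441
Maximum is EUR→SEK→JPY→EUR at 1.1419; arbitrage exists.

1.1419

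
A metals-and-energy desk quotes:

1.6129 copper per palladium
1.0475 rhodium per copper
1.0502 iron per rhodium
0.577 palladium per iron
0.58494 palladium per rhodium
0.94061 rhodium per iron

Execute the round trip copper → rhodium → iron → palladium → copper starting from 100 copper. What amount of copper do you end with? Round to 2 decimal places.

102.38

100 copper × 1.0475 = 104.75 rhodium
104.75 rhodium × 1.0502 = 110.00845 iron
110.00845 iron × 0.577 = 63.47487565 palladium
63.47487565 palladium × 1.6129 = 102.378626935885 copper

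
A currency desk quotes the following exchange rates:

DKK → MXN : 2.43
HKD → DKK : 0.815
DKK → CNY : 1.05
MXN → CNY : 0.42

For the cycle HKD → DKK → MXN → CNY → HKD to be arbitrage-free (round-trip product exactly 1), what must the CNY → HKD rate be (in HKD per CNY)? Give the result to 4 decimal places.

1.2022

Known legs of the cycle: 0.815 × 2.43 × 0.42 = 0.831789
For no arbitrage the full-cycle product must be 1, so the missing rate is 1 / 0.831789 ≈ 1.202228.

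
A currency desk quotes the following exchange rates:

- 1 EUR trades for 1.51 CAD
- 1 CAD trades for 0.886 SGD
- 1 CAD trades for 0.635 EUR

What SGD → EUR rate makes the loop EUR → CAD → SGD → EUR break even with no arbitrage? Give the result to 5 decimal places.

0.74746

Known legs of the cycle: 1.51 × 0.886 = 1.33786
For no arbitrage the full-cycle product must be 1, so the missing rate is 1 / 1.33786 ≈ 0.7474624.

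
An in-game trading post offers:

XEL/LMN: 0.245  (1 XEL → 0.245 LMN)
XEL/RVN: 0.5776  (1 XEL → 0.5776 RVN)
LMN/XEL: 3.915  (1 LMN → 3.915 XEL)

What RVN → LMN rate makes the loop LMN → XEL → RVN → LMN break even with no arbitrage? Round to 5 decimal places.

Known legs of the cycle: 3.915 × 0.5776 = 2.261304
For no arbitrage the full-cycle product must be 1, so the missing rate is 1 / 2.261304 ≈ 0.4422227.

0.44222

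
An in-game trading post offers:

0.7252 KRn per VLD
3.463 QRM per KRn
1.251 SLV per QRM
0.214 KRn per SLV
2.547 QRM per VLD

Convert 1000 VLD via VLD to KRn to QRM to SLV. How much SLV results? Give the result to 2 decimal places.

3141.72

1000 VLD × 0.7252 = 725.2 KRn
725.2 KRn × 3.463 = 2511.3676 QRM
2511.3676 QRM × 1.251 = 3141.7208676 SLV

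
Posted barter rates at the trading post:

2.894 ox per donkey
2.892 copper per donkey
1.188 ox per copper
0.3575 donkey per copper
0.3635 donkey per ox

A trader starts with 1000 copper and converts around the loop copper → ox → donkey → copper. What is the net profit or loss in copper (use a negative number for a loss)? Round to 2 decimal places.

248.88

1000 copper × 1.188 = 1188 ox
1188 ox × 0.3635 = 431.838 donkey
431.838 donkey × 2.892 = 1248.875496 copper
Net change: 1248.875496 − 1000 = 248.875496 copper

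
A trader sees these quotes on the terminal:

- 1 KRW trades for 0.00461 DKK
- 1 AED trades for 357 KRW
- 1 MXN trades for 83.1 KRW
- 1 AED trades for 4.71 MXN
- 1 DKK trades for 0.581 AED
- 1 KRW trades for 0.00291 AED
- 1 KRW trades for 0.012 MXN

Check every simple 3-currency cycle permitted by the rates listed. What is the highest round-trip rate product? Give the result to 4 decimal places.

AED→MXN→KRW→AED: 4.71 × 83.1 × 0.00291 = 1.13898
AED→KRW→DKK→AED: 357 × 0.00461 × 0.581 = 0.95619
Maximum is AED→MXN→KRW→AED at 1.1390; arbitrage exists.

1.1390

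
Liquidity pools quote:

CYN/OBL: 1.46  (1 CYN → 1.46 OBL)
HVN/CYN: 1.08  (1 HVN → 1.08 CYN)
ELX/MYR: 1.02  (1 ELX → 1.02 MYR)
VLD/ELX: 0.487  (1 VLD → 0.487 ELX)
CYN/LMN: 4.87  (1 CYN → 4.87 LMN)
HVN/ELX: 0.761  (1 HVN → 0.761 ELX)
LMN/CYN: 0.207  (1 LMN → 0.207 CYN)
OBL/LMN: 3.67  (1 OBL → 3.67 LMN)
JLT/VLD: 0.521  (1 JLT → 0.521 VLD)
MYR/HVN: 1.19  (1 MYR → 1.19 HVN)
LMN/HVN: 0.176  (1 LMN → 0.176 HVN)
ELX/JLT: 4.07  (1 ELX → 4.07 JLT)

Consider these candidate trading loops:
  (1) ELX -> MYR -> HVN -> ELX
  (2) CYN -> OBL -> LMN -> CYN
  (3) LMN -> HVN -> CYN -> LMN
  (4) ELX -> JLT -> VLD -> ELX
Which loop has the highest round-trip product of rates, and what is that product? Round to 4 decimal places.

(1) 1.02 × 1.19 × 0.761 = 0.92370
(2) 1.46 × 3.67 × 0.207 = 1.10915
(3) 0.176 × 1.08 × 4.87 = 0.92569
(4) 4.07 × 0.521 × 0.487 = 1.03267
Highest is cycle (2) at 1.1091 (>1, arbitrage).

1.1091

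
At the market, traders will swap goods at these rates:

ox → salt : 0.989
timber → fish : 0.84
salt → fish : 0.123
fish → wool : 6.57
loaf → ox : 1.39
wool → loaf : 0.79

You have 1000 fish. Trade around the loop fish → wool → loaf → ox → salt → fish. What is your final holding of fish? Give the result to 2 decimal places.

1000 fish × 6.57 = 6570 wool
6570 wool × 0.79 = 5190.3 loaf
5190.3 loaf × 1.39 = 7214.517 ox
7214.517 ox × 0.989 = 7135.157313 salt
7135.157313 salt × 0.123 = 877.624349499 fish

877.62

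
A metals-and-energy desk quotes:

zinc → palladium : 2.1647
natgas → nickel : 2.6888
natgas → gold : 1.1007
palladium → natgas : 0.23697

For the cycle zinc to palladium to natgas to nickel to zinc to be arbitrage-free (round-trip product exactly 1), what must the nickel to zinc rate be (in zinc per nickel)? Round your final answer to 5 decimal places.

0.72502

Known legs of the cycle: 2.1647 × 0.23697 × 2.6888 = 1.3792709369592
For no arbitrage the full-cycle product must be 1, so the missing rate is 1 / 1.3792709369592 ≈ 0.7250207.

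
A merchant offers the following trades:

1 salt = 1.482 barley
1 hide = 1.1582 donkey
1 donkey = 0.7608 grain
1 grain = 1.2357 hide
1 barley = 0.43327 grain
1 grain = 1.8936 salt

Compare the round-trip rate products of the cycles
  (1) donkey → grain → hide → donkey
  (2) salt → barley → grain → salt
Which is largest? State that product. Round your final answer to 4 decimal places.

1.2159

(1) 0.7608 × 1.2357 × 1.1582 = 1.08885
(2) 1.482 × 0.43327 × 1.8936 = 1.21589
Highest is cycle (2) at 1.2159 (>1, arbitrage).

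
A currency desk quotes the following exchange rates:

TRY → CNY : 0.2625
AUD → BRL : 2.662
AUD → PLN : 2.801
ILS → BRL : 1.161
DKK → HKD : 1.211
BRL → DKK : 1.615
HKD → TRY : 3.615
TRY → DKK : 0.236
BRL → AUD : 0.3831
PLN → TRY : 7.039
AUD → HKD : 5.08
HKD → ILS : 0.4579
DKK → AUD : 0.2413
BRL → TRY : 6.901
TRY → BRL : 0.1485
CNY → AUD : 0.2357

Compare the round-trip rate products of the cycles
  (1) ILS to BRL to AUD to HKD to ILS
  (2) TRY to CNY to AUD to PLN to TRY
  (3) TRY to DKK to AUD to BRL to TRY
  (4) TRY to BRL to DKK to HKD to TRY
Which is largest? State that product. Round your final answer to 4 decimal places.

1.2199

(1) 1.161 × 0.3831 × 5.08 × 0.4579 = 1.03461
(2) 0.2625 × 0.2357 × 2.801 × 7.039 = 1.21987
(3) 0.236 × 0.2413 × 2.662 × 6.901 = 1.04614
(4) 0.1485 × 1.615 × 1.211 × 3.615 = 1.04991
Highest is cycle (2) at 1.2199 (>1, arbitrage).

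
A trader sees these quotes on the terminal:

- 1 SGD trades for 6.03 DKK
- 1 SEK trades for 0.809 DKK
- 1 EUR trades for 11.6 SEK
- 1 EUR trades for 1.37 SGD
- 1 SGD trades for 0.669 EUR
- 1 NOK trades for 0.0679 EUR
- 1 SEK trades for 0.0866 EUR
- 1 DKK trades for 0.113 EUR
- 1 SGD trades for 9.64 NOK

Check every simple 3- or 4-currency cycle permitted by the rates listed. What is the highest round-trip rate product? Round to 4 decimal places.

DKK→EUR→SEK→DKK: 0.113 × 11.6 × 0.809 = 1.06044
DKK→EUR→SGD→DKK: 0.113 × 1.37 × 6.03 = 0.93350
SGD→NOK→EUR→SGD: 9.64 × 0.0679 × 1.37 = 0.89674
Maximum is DKK→EUR→SEK→DKK at 1.0604; arbitrage exists.

1.0604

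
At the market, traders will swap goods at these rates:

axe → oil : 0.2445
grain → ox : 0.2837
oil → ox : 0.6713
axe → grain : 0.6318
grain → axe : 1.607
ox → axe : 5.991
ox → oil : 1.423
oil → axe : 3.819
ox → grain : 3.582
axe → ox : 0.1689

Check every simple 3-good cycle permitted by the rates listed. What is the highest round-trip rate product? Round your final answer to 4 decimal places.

axe→grain→ox→axe: 0.6318 × 0.2837 × 5.991 = 1.07384
axe→oil→ox→axe: 0.2445 × 0.6713 × 5.991 = 0.98332
axe→ox→grain→axe: 0.1689 × 3.582 × 1.607 = 0.97223
axe→ox→oil→axe: 0.1689 × 1.423 × 3.819 = 0.91788
Maximum is axe→grain→ox→axe at 1.0738; arbitrage exists.

1.0738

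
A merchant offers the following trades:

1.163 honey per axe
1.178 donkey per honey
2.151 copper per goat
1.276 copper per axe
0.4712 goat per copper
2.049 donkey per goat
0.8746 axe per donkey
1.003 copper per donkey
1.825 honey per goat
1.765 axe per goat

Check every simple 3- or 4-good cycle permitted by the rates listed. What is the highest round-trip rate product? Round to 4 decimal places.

1.1982

donkey→axe→honey→donkey: 0.8746 × 1.163 × 1.178 = 1.19821
donkey→axe→copper→goat→donkey: 0.8746 × 1.276 × 0.4712 × 2.049 = 1.07748
copper→goat→axe→copper: 0.4712 × 1.765 × 1.276 = 1.06121
donkey→copper→goat→honey→donkey: 1.003 × 0.4712 × 1.825 × 1.178 = 1.01605
donkey→copper→goat→donkey: 1.003 × 0.4712 × 2.049 = 0.96839
Maximum is donkey→axe→honey→donkey at 1.1982; arbitrage exists.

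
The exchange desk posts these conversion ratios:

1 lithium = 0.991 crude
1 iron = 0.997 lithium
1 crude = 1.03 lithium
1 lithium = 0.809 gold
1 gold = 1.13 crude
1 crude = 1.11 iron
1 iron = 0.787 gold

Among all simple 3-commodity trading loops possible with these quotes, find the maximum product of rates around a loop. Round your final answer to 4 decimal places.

iron→lithium→crude→iron: 0.997 × 0.991 × 1.11 = 1.09671
iron→gold→crude→iron: 0.787 × 1.13 × 1.11 = 0.98713
crude→lithium→gold→crude: 1.03 × 0.809 × 1.13 = 0.94160
Maximum is iron→lithium→crude→iron at 1.0967; arbitrage exists.

1.0967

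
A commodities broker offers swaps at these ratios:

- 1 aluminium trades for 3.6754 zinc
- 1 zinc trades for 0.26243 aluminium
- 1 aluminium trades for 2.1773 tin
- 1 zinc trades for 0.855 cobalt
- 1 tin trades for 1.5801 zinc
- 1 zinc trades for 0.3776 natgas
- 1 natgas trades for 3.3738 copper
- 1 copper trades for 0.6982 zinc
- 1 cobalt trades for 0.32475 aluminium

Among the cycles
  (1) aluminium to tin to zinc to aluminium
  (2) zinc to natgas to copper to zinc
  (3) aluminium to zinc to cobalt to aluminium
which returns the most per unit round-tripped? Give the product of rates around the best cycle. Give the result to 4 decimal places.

1.0205

(1) 2.1773 × 1.5801 × 0.26243 = 0.90285
(2) 0.3776 × 3.3738 × 0.6982 = 0.88947
(3) 3.6754 × 0.855 × 0.32475 = 1.02052
Highest is cycle (3) at 1.0205 (>1, arbitrage).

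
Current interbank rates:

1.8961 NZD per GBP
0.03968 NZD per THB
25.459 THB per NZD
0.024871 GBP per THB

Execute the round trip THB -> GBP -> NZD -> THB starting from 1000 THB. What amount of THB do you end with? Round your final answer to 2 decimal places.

1200.59

1000 THB × 0.024871 = 24.871 GBP
24.871 GBP × 1.8961 = 47.1579031 NZD
47.1579031 NZD × 25.459 = 1200.5930550229 THB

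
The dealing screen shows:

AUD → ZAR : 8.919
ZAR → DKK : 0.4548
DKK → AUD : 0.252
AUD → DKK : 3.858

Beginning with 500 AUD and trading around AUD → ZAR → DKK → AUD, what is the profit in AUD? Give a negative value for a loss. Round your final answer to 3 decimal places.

500 AUD × 8.919 = 4459.5 ZAR
4459.5 ZAR × 0.4548 = 2028.1806 DKK
2028.1806 DKK × 0.252 = 511.1015112 AUD
Net change: 511.1015112 − 500 = 11.1015112 AUD

11.102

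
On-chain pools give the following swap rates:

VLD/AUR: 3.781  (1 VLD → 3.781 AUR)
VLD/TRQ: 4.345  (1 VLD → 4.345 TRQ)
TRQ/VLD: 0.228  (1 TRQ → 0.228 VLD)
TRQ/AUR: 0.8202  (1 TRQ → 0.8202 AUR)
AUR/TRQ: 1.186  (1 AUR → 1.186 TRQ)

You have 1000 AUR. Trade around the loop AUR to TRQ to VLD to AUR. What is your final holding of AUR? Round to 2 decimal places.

1022.41

1000 AUR × 1.186 = 1186 TRQ
1186 TRQ × 0.228 = 270.408 VLD
270.408 VLD × 3.781 = 1022.412648 AUR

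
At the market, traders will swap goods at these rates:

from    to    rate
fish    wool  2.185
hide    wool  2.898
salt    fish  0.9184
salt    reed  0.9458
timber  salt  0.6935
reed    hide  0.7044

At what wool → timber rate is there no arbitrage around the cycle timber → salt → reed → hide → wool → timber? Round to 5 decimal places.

Known legs of the cycle: 0.6935 × 0.9458 × 0.7044 × 2.898 = 1.33894736069976
For no arbitrage the full-cycle product must be 1, so the missing rate is 1 / 1.33894736069976 ≈ 0.7468554.

0.74686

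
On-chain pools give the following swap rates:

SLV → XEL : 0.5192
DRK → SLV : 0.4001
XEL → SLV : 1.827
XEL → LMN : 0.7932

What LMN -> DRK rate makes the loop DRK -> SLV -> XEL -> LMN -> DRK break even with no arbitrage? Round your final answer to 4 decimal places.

Known legs of the cycle: 0.4001 × 0.5192 × 0.7932 = 0.164772958944
For no arbitrage the full-cycle product must be 1, so the missing rate is 1 / 0.164772958944 ≈ 6.068957.

6.0690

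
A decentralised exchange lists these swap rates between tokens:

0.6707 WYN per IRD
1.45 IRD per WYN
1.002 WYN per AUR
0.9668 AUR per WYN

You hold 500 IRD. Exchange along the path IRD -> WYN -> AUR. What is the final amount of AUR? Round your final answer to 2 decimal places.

324.22

500 IRD × 0.6707 = 335.35 WYN
335.35 WYN × 0.9668 = 324.21638 AUR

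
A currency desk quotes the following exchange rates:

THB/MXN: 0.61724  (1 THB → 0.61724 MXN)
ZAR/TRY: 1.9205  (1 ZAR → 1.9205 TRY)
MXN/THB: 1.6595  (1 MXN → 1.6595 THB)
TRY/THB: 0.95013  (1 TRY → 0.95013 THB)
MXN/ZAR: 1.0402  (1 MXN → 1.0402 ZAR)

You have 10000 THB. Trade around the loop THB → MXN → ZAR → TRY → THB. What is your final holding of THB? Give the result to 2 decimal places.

10000 THB × 0.61724 = 6172.4 MXN
6172.4 MXN × 1.0402 = 6420.53048 ZAR
6420.53048 ZAR × 1.9205 = 12330.62878684 TRY
12330.62878684 TRY × 0.95013 = 11715.7003292402892 THB

11715.70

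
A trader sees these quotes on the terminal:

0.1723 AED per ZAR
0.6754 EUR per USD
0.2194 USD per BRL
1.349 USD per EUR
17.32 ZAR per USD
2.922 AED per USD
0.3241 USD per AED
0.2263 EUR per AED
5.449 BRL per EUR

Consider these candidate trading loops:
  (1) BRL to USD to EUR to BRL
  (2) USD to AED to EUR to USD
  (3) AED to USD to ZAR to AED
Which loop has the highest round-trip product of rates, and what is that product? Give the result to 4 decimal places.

(1) 0.2194 × 0.6754 × 5.449 = 0.80745
(2) 2.922 × 0.2263 × 1.349 = 0.89202
(3) 0.3241 × 17.32 × 0.1723 = 0.96719
Highest is cycle (3) at 0.9672 (≤1, no arbitrage).

0.9672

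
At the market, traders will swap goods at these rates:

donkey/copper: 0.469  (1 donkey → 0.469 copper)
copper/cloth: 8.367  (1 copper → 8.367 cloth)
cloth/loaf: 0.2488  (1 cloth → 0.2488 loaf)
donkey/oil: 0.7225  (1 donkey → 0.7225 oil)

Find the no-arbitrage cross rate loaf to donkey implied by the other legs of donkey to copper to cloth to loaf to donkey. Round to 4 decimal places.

Known legs of the cycle: 0.469 × 8.367 × 0.2488 = 0.9763218024
For no arbitrage the full-cycle product must be 1, so the missing rate is 1 / 0.9763218024 ≈ 1.024252.

1.0243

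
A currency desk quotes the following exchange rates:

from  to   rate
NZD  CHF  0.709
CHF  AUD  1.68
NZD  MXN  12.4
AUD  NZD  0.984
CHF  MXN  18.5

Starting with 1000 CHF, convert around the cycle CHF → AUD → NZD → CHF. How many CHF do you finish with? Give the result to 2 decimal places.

1172.06

1000 CHF × 1.68 = 1680 AUD
1680 AUD × 0.984 = 1653.12 NZD
1653.12 NZD × 0.709 = 1172.06208 CHF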